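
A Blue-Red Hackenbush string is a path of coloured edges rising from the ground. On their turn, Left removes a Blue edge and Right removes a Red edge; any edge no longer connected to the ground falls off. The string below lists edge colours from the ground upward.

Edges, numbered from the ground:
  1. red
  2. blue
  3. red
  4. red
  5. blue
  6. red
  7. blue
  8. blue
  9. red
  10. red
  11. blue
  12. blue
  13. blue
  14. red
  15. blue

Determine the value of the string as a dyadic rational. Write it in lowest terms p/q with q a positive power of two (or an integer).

-13509/16384

Recurse on prefixes of the 15-edge string red blue red red blue red blue blue red red blue blue blue red blue:
val(r) = { (no moves) | 0 } = -1
val(rb) = { -1 | 0 } = -1/2
val(rbr) = { -1 | -1/2; 0 } = -3/4
val(rbrr) = { -1 | -3/4; -1/2; 0 } = -7/8
val(rbrrb) = { -1; -7/8 | -3/4; -1/2; 0 } = -13/16
val(rbrrbr) = { -1; -7/8 | -13/16; -3/4; -1/2; 0 } = -27/32
val(rbrrbrb) = { -1; -7/8; -27/32 | -13/16; -3/4; -1/2; 0 } = -53/64
val(rbrrbrbb) = { -1; -7/8; -27/32; -53/64 | -13/16; -3/4; -1/2; 0 } = -105/128
val(rbrrbrbbr) = { -1; -7/8; -27/32; -53/64 | -105/128; -13/16; -3/4; -1/2; 0 } = -211/256
val(rbrrbrbbrr) = { -1; -7/8; -27/32; -53/64 | -211/256; -105/128; -13/16; -3/4; -1/2; 0 } = -423/512
val(rbrrbrbbrrb) = { -1; -7/8; -27/32; -53/64; -423/512 | -211/256; -105/128; -13/16; -3/4; -1/2; 0 } = -845/1024
val(rbrrbrbbrrbb) = { -1; -7/8; -27/32; -53/64; -423/512; -845/1024 | -211/256; -105/128; -13/16; -3/4; -1/2; 0 } = -1689/2048
val(rbrrbrbbrrbbb) = { -1; -7/8; -27/32; -53/64; -423/512; -845/1024; -1689/2048 | -211/256; -105/128; -13/16; -3/4; -1/2; 0 } = -3377/4096
val(rbrrbrbbrrbbbr) = { -1; -7/8; -27/32; -53/64; -423/512; -845/1024; -1689/2048 | -3377/4096; -211/256; -105/128; -13/16; -3/4; -1/2; 0 } = -6755/8192
val(rbrrbrbbrrbbbrb) = { -1; -7/8; -27/32; -53/64; -423/512; -845/1024; -1689/2048; -6755/8192 | -3377/4096; -211/256; -105/128; -13/16; -3/4; -1/2; 0 } = -13509/16384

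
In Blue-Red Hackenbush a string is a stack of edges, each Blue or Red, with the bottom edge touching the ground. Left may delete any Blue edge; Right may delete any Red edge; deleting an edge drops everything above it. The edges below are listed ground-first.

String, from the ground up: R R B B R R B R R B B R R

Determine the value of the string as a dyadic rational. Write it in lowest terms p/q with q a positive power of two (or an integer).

-2919/2048

step 1: add R to get R; options L={ none } R={ 0 } gives -1
step 2: add R to get RR; options L={ none } R={ -1; 0 } gives -2
step 3: add B to get RRB; options L={ -2 } R={ -1; 0 } gives -3/2
step 4: add B to get RRBB; options L={ -2; -3/2 } R={ -1; 0 } gives -5/4
step 5: add R to get RRBBR; options L={ -2; -3/2 } R={ -5/4; -1; 0 } gives -11/8
step 6: add R to get RRBBRR; options L={ -2; -3/2 } R={ -11/8; -5/4; -1; 0 } gives -23/16
step 7: add B to get RRBBRRB; options L={ -2; -3/2; -23/16 } R={ -11/8; -5/4; -1; 0 } gives -45/32
step 8: add R to get RRBBRRBR; options L={ -2; -3/2; -23/16 } R={ -45/32; -11/8; -5/4; -1; 0 } gives -91/64
step 9: add R to get RRBBRRBRR; options L={ -2; -3/2; -23/16 } R={ -91/64; -45/32; -11/8; -5/4; -1; 0 } gives -183/128
step 10: add B to get RRBBRRBRRB; options L={ -2; -3/2; -23/16; -183/128 } R={ -91/64; -45/32; -11/8; -5/4; -1; 0 } gives -365/256
step 11: add B to get RRBBRRBRRBB; options L={ -2; -3/2; -23/16; -183/128; -365/256 } R={ -91/64; -45/32; -11/8; -5/4; -1; 0 } gives -729/512
step 12: add R to get RRBBRRBRRBBR; options L={ -2; -3/2; -23/16; -183/128; -365/256 } R={ -729/512; -91/64; -45/32; -11/8; -5/4; -1; 0 } gives -1459/1024
step 13: add R to get RRBBRRBRRBBRR; options L={ -2; -3/2; -23/16; -183/128; -365/256 } R={ -1459/1024; -729/512; -91/64; -45/32; -11/8; -5/4; -1; 0 } gives -2919/2048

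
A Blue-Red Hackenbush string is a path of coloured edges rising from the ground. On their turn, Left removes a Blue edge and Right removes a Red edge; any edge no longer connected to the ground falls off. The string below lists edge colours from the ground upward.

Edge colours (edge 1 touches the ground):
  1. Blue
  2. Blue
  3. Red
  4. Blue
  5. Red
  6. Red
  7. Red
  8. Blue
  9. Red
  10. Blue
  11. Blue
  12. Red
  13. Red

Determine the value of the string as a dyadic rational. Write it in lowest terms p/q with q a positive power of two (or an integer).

3161/2048

v(B) = { 0 | (no moves) } -> 1
v(BB) = { 0,1 | (no moves) } -> 2
v(BBR) = { 0,1 | 2 } -> 3/2
v(BBRB) = { 0,1,3/2 | 2 } -> 7/4
v(BBRBR) = { 0,1,3/2 | 7/4,2 } -> 13/8
v(BBRBRR) = { 0,1,3/2 | 13/8,7/4,2 } -> 25/16
v(BBRBRRR) = { 0,1,3/2 | 25/16,13/8,7/4,2 } -> 49/32
v(BBRBRRRB) = { 0,1,3/2,49/32 | 25/16,13/8,7/4,2 } -> 99/64
v(BBRBRRRBR) = { 0,1,3/2,49/32 | 99/64,25/16,13/8,7/4,2 } -> 197/128
v(BBRBRRRBRB) = { 0,1,3/2,49/32,197/128 | 99/64,25/16,13/8,7/4,2 } -> 395/256
v(BBRBRRRBRBB) = { 0,1,3/2,49/32,197/128,395/256 | 99/64,25/16,13/8,7/4,2 } -> 791/512
v(BBRBRRRBRBBR) = { 0,1,3/2,49/32,197/128,395/256 | 791/512,99/64,25/16,13/8,7/4,2 } -> 1581/1024
v(BBRBRRRBRBBRR) = { 0,1,3/2,49/32,197/128,395/256 | 1581/1024,791/512,99/64,25/16,13/8,7/4,2 } -> 3161/2048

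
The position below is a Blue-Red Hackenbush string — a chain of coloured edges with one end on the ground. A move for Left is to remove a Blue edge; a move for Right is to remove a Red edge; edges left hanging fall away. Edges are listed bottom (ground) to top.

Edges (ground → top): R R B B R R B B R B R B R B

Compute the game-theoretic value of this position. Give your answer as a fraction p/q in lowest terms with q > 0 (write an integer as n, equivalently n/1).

-5717/4096

Recurse on prefixes of the 14-edge string R R B B R R B B R B R B R B:
1 of 14 · R · max L −∞ · min R 0 ⇒ -1
2 of 14 · RR · max L −∞ · min R -1 ⇒ -2
3 of 14 · RRB · max L -2 · min R -1 ⇒ -3/2
4 of 14 · RRBB · max L -3/2 · min R -1 ⇒ -5/4
5 of 14 · RRBBR · max L -3/2 · min R -5/4 ⇒ -11/8
6 of 14 · RRBBRR · max L -3/2 · min R -11/8 ⇒ -23/16
7 of 14 · RRBBRRB · max L -23/16 · min R -11/8 ⇒ -45/32
8 of 14 · RRBBRRBB · max L -45/32 · min R -11/8 ⇒ -89/64
9 of 14 · RRBBRRBBR · max L -45/32 · min R -89/64 ⇒ -179/128
10 of 14 · RRBBRRBBRB · max L -179/128 · min R -89/64 ⇒ -357/256
11 of 14 · RRBBRRBBRBR · max L -179/128 · min R -357/256 ⇒ -715/512
12 of 14 · RRBBRRBBRBRB · max L -715/512 · min R -357/256 ⇒ -1429/1024
13 of 14 · RRBBRRBBRBRBR · max L -715/512 · min R -1429/1024 ⇒ -2859/2048
14 of 14 · RRBBRRBBRBRBRB · max L -2859/2048 · min R -1429/1024 ⇒ -5717/4096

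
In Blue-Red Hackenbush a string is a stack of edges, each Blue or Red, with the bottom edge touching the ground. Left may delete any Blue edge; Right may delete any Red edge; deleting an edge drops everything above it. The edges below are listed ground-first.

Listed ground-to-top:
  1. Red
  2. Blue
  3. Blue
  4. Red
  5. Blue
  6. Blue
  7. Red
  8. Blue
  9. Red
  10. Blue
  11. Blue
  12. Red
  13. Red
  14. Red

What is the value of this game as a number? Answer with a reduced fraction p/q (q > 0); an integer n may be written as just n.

-2383/8192

value(R) = {  | 0 } so -1
value(RB) = { -1 | 0 } so -1/2
value(RBB) = { -1, -1/2 | 0 } so -1/4
value(RBBR) = { -1, -1/2 | -1/4, 0 } so -3/8
value(RBBRB) = { -1, -1/2, -3/8 | -1/4, 0 } so -5/16
value(RBBRBB) = { -1, -1/2, -3/8, -5/16 | -1/4, 0 } so -9/32
value(RBBRBBR) = { -1, -1/2, -3/8, -5/16 | -9/32, -1/4, 0 } so -19/64
value(RBBRBBRB) = { -1, -1/2, -3/8, -5/16, -19/64 | -9/32, -1/4, 0 } so -37/128
value(RBBRBBRBR) = { -1, -1/2, -3/8, -5/16, -19/64 | -37/128, -9/32, -1/4, 0 } so -75/256
value(RBBRBBRBRB) = { -1, -1/2, -3/8, -5/16, -19/64, -75/256 | -37/128, -9/32, -1/4, 0 } so -149/512
value(RBBRBBRBRBB) = { -1, -1/2, -3/8, -5/16, -19/64, -75/256, -149/512 | -37/128, -9/32, -1/4, 0 } so -297/1024
value(RBBRBBRBRBBR) = { -1, -1/2, -3/8, -5/16, -19/64, -75/256, -149/512 | -297/1024, -37/128, -9/32, -1/4, 0 } so -595/2048
value(RBBRBBRBRBBRR) = { -1, -1/2, -3/8, -5/16, -19/64, -75/256, -149/512 | -595/2048, -297/1024, -37/128, -9/32, -1/4, 0 } so -1191/4096
value(RBBRBBRBRBBRRR) = { -1, -1/2, -3/8, -5/16, -19/64, -75/256, -149/512 | -1191/4096, -595/2048, -297/1024, -37/128, -9/32, -1/4, 0 } so -2383/8192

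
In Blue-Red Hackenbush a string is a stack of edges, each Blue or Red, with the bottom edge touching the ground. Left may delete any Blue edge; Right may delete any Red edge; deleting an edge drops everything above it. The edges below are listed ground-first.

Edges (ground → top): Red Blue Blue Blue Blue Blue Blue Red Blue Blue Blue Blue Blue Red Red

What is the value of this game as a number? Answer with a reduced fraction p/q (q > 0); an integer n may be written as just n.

Build g(s[:k]) for k = 1..15, string s = Red Blue Blue Blue Blue Blue Blue Red Blue Blue Blue Blue Blue Red Red.
g_1 [R]  L=[(no moves)]  R=[0]  => -1
g_2 [RB]  L=[-1]  R=[0]  => -1/2
g_3 [RBB]  L=[-1; -1/2]  R=[0]  => -1/4
g_4 [RBBB]  L=[-1; -1/2; -1/4]  R=[0]  => -1/8
g_5 [RBBBB]  L=[-1; -1/2; -1/4; -1/8]  R=[0]  => -1/16
g_6 [RBBBBB]  L=[-1; -1/2; -1/4; -1/8; -1/16]  R=[0]  => -1/32
g_7 [RBBBBBB]  L=[-1; -1/2; -1/4; -1/8; -1/16; -1/32]  R=[0]  => -1/64
g_8 [RBBBBBBR]  L=[-1; -1/2; -1/4; -1/8; -1/16; -1/32]  R=[-1/64; 0]  => -3/128
g_9 [RBBBBBBRB]  L=[-1; -1/2; -1/4; -1/8; -1/16; -1/32; -3/128]  R=[-1/64; 0]  => -5/256
g_10 [RBBBBBBRBB]  L=[-1; -1/2; -1/4; -1/8; -1/16; -1/32; -3/128; -5/256]  R=[-1/64; 0]  => -9/512
g_11 [RBBBBBBRBBB]  L=[-1; -1/2; -1/4; -1/8; -1/16; -1/32; -3/128; -5/256; -9/512]  R=[-1/64; 0]  => -17/1024
g_12 [RBBBBBBRBBBB]  L=[-1; -1/2; -1/4; -1/8; -1/16; -1/32; -3/128; -5/256; -9/512; -17/1024]  R=[-1/64; 0]  => -33/2048
g_13 [RBBBBBBRBBBBB]  L=[-1; -1/2; -1/4; -1/8; -1/16; -1/32; -3/128; -5/256; -9/512; -17/1024; -33/2048]  R=[-1/64; 0]  => -65/4096
g_14 [RBBBBBBRBBBBBR]  L=[-1; -1/2; -1/4; -1/8; -1/16; -1/32; -3/128; -5/256; -9/512; -17/1024; -33/2048]  R=[-65/4096; -1/64; 0]  => -131/8192
g_15 [RBBBBBBRBBBBBRR]  L=[-1; -1/2; -1/4; -1/8; -1/16; -1/32; -3/128; -5/256; -9/512; -17/1024; -33/2048]  R=[-131/8192; -65/4096; -1/64; 0]  => -263/16384

-263/16384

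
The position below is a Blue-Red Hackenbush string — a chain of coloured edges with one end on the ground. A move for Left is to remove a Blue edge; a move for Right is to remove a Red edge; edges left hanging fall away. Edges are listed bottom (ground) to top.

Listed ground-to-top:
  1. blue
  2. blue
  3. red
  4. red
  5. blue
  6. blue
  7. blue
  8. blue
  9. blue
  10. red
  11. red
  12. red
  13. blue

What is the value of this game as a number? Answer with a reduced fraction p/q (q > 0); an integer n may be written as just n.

3043/2048

Recurse on prefixes of the 13-edge string blue blue red red blue blue blue blue blue red red red blue:
step 1: add blue to get b; options L={ 0 } R={ · } = 1
step 2: add blue to get bb; options L={ 0 1 } R={ · } = 2
step 3: add red to get bbr; options L={ 0 1 } R={ 2 } = 3/2
step 4: add red to get bbrr; options L={ 0 1 } R={ 3/2 2 } = 5/4
step 5: add blue to get bbrrb; options L={ 0 1 5/4 } R={ 3/2 2 } = 11/8
step 6: add blue to get bbrrbb; options L={ 0 1 5/4 11/8 } R={ 3/2 2 } = 23/16
step 7: add blue to get bbrrbbb; options L={ 0 1 5/4 11/8 23/16 } R={ 3/2 2 } = 47/32
step 8: add blue to get bbrrbbbb; options L={ 0 1 5/4 11/8 23/16 47/32 } R={ 3/2 2 } = 95/64
step 9: add blue to get bbrrbbbbb; options L={ 0 1 5/4 11/8 23/16 47/32 95/64 } R={ 3/2 2 } = 191/128
step 10: add red to get bbrrbbbbbr; options L={ 0 1 5/4 11/8 23/16 47/32 95/64 } R={ 191/128 3/2 2 } = 381/256
step 11: add red to get bbrrbbbbbrr; options L={ 0 1 5/4 11/8 23/16 47/32 95/64 } R={ 381/256 191/128 3/2 2 } = 761/512
step 12: add red to get bbrrbbbbbrrr; options L={ 0 1 5/4 11/8 23/16 47/32 95/64 } R={ 761/512 381/256 191/128 3/2 2 } = 1521/1024
step 13: add blue to get bbrrbbbbbrrrb; options L={ 0 1 5/4 11/8 23/16 47/32 95/64 1521/1024 } R={ 761/512 381/256 191/128 3/2 2 } = 3043/2048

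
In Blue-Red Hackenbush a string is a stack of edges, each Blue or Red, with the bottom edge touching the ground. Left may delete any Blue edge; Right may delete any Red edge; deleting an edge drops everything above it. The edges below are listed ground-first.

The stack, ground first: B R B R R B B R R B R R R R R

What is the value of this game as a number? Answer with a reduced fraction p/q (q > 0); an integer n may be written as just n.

1 of 15 · B · max L 0 · min R +∞ => 1
2 of 15 · BR · max L 0 · min R 1 => 1/2
3 of 15 · BRB · max L 1/2 · min R 1 => 3/4
4 of 15 · BRBR · max L 1/2 · min R 3/4 => 5/8
5 of 15 · BRBRR · max L 1/2 · min R 5/8 => 9/16
6 of 15 · BRBRRB · max L 9/16 · min R 5/8 => 19/32
7 of 15 · BRBRRBB · max L 19/32 · min R 5/8 => 39/64
8 of 15 · BRBRRBBR · max L 19/32 · min R 39/64 => 77/128
9 of 15 · BRBRRBBRR · max L 19/32 · min R 77/128 => 153/256
10 of 15 · BRBRRBBRRB · max L 153/256 · min R 77/128 => 307/512
11 of 15 · BRBRRBBRRBR · max L 153/256 · min R 307/512 => 613/1024
12 of 15 · BRBRRBBRRBRR · max L 153/256 · min R 613/1024 => 1225/2048
13 of 15 · BRBRRBBRRBRRR · max L 153/256 · min R 1225/2048 => 2449/4096
14 of 15 · BRBRRBBRRBRRRR · max L 153/256 · min R 2449/4096 => 4897/8192
15 of 15 · BRBRRBBRRBRRRRR · max L 153/256 · min R 4897/8192 => 9793/16384

9793/16384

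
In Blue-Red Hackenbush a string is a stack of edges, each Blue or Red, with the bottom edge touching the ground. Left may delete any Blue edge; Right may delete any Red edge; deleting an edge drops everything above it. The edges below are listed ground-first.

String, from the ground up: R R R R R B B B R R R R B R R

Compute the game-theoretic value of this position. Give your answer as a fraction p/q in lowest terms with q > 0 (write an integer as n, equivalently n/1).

-4343/1024

Build val(s[:k]) for k = 1..15, string s = R R R R R B B B R R R R B R R.
step 1: add R to get R; options L={ (no moves) } R={ 0 } → -1
step 2: add R to get RR; options L={ (no moves) } R={ -1,0 } → -2
step 3: add R to get RRR; options L={ (no moves) } R={ -2,-1,0 } → -3
step 4: add R to get RRRR; options L={ (no moves) } R={ -3,-2,-1,0 } → -4
step 5: add R to get RRRRR; options L={ (no moves) } R={ -4,-3,-2,-1,0 } → -5
step 6: add B to get RRRRRB; options L={ -5 } R={ -4,-3,-2,-1,0 } → -9/2
step 7: add B to get RRRRRBB; options L={ -5,-9/2 } R={ -4,-3,-2,-1,0 } → -17/4
step 8: add B to get RRRRRBBB; options L={ -5,-9/2,-17/4 } R={ -4,-3,-2,-1,0 } → -33/8
step 9: add R to get RRRRRBBBR; options L={ -5,-9/2,-17/4 } R={ -33/8,-4,-3,-2,-1,0 } → -67/16
step 10: add R to get RRRRRBBBRR; options L={ -5,-9/2,-17/4 } R={ -67/16,-33/8,-4,-3,-2,-1,0 } → -135/32
step 11: add R to get RRRRRBBBRRR; options L={ -5,-9/2,-17/4 } R={ -135/32,-67/16,-33/8,-4,-3,-2,-1,0 } → -271/64
step 12: add R to get RRRRRBBBRRRR; options L={ -5,-9/2,-17/4 } R={ -271/64,-135/32,-67/16,-33/8,-4,-3,-2,-1,0 } → -543/128
step 13: add B to get RRRRRBBBRRRRB; options L={ -5,-9/2,-17/4,-543/128 } R={ -271/64,-135/32,-67/16,-33/8,-4,-3,-2,-1,0 } → -1085/256
step 14: add R to get RRRRRBBBRRRRBR; options L={ -5,-9/2,-17/4,-543/128 } R={ -1085/256,-271/64,-135/32,-67/16,-33/8,-4,-3,-2,-1,0 } → -2171/512
step 15: add R to get RRRRRBBBRRRRBRR; options L={ -5,-9/2,-17/4,-543/128 } R={ -2171/512,-1085/256,-271/64,-135/32,-67/16,-33/8,-4,-3,-2,-1,0 } → -4343/1024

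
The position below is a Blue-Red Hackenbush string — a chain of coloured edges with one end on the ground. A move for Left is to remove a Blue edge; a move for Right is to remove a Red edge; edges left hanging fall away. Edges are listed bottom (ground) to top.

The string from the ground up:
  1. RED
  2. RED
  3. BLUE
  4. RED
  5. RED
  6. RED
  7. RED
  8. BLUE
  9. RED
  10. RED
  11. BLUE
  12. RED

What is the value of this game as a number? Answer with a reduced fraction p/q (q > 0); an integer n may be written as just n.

step 1: add RED to get R; options L={ (no moves) } R={ 0 } => -1
step 2: add RED to get RR; options L={ (no moves) } R={ -1, 0 } => -2
step 3: add BLUE to get RRB; options L={ -2 } R={ -1, 0 } => -3/2
step 4: add RED to get RRBR; options L={ -2 } R={ -3/2, -1, 0 } => -7/4
step 5: add RED to get RRBRR; options L={ -2 } R={ -7/4, -3/2, -1, 0 } => -15/8
step 6: add RED to get RRBRRR; options L={ -2 } R={ -15/8, -7/4, -3/2, -1, 0 } => -31/16
step 7: add RED to get RRBRRRR; options L={ -2 } R={ -31/16, -15/8, -7/4, -3/2, -1, 0 } => -63/32
step 8: add BLUE to get RRBRRRRB; options L={ -2, -63/32 } R={ -31/16, -15/8, -7/4, -3/2, -1, 0 } => -125/64
step 9: add RED to get RRBRRRRBR; options L={ -2, -63/32 } R={ -125/64, -31/16, -15/8, -7/4, -3/2, -1, 0 } => -251/128
step 10: add RED to get RRBRRRRBRR; options L={ -2, -63/32 } R={ -251/128, -125/64, -31/16, -15/8, -7/4, -3/2, -1, 0 } => -503/256
step 11: add BLUE to get RRBRRRRBRRB; options L={ -2, -63/32, -503/256 } R={ -251/128, -125/64, -31/16, -15/8, -7/4, -3/2, -1, 0 } => -1005/512
step 12: add RED to get RRBRRRRBRRBR; options L={ -2, -63/32, -503/256 } R={ -1005/512, -251/128, -125/64, -31/16, -15/8, -7/4, -3/2, -1, 0 } => -2011/1024

-2011/1024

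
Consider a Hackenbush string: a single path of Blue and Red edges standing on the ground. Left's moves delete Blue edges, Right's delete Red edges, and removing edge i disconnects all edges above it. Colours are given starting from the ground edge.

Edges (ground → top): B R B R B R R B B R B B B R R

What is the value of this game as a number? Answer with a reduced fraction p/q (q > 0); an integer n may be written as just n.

10681/16384

Prefix values for B R B R B R R B B R B B B R R via {L|R} + simplicity:
step 1: add B to get B; options L={ 0 } R={ none } so 1
step 2: add R to get BR; options L={ 0 } R={ 1 } so 1/2
step 3: add B to get BRB; options L={ 0; 1/2 } R={ 1 } so 3/4
step 4: add R to get BRBR; options L={ 0; 1/2 } R={ 3/4; 1 } so 5/8
step 5: add B to get BRBRB; options L={ 0; 1/2; 5/8 } R={ 3/4; 1 } so 11/16
step 6: add R to get BRBRBR; options L={ 0; 1/2; 5/8 } R={ 11/16; 3/4; 1 } so 21/32
step 7: add R to get BRBRBRR; options L={ 0; 1/2; 5/8 } R={ 21/32; 11/16; 3/4; 1 } so 41/64
step 8: add B to get BRBRBRRB; options L={ 0; 1/2; 5/8; 41/64 } R={ 21/32; 11/16; 3/4; 1 } so 83/128
step 9: add B to get BRBRBRRBB; options L={ 0; 1/2; 5/8; 41/64; 83/128 } R={ 21/32; 11/16; 3/4; 1 } so 167/256
step 10: add R to get BRBRBRRBBR; options L={ 0; 1/2; 5/8; 41/64; 83/128 } R={ 167/256; 21/32; 11/16; 3/4; 1 } so 333/512
step 11: add B to get BRBRBRRBBRB; options L={ 0; 1/2; 5/8; 41/64; 83/128; 333/512 } R={ 167/256; 21/32; 11/16; 3/4; 1 } so 667/1024
step 12: add B to get BRBRBRRBBRBB; options L={ 0; 1/2; 5/8; 41/64; 83/128; 333/512; 667/1024 } R={ 167/256; 21/32; 11/16; 3/4; 1 } so 1335/2048
step 13: add B to get BRBRBRRBBRBBB; options L={ 0; 1/2; 5/8; 41/64; 83/128; 333/512; 667/1024; 1335/2048 } R={ 167/256; 21/32; 11/16; 3/4; 1 } so 2671/4096
step 14: add R to get BRBRBRRBBRBBBR; options L={ 0; 1/2; 5/8; 41/64; 83/128; 333/512; 667/1024; 1335/2048 } R={ 2671/4096; 167/256; 21/32; 11/16; 3/4; 1 } so 5341/8192
step 15: add R to get BRBRBRRBBRBBBRR; options L={ 0; 1/2; 5/8; 41/64; 83/128; 333/512; 667/1024; 1335/2048 } R={ 5341/8192; 2671/4096; 167/256; 21/32; 11/16; 3/4; 1 } so 10681/16384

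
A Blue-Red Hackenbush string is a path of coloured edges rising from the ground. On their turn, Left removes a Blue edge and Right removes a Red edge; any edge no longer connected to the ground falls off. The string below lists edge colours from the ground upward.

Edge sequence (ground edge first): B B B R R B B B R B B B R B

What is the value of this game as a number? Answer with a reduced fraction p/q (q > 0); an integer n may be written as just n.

5051/2048

Prefix values for B B B R R B B B R B B B R B via {L|R} + simplicity:
step 1: add B to get B; options L={ 0 } R={  } → 1
step 2: add B to get BB; options L={ 0 1 } R={  } → 2
step 3: add B to get BBB; options L={ 0 1 2 } R={  } → 3
step 4: add R to get BBBR; options L={ 0 1 2 } R={ 3 } → 5/2
step 5: add R to get BBBRR; options L={ 0 1 2 } R={ 5/2 3 } → 9/4
step 6: add B to get BBBRRB; options L={ 0 1 2 9/4 } R={ 5/2 3 } → 19/8
step 7: add B to get BBBRRBB; options L={ 0 1 2 9/4 19/8 } R={ 5/2 3 } → 39/16
step 8: add B to get BBBRRBBB; options L={ 0 1 2 9/4 19/8 39/16 } R={ 5/2 3 } → 79/32
step 9: add R to get BBBRRBBBR; options L={ 0 1 2 9/4 19/8 39/16 } R={ 79/32 5/2 3 } → 157/64
step 10: add B to get BBBRRBBBRB; options L={ 0 1 2 9/4 19/8 39/16 157/64 } R={ 79/32 5/2 3 } → 315/128
step 11: add B to get BBBRRBBBRBB; options L={ 0 1 2 9/4 19/8 39/16 157/64 315/128 } R={ 79/32 5/2 3 } → 631/256
step 12: add B to get BBBRRBBBRBBB; options L={ 0 1 2 9/4 19/8 39/16 157/64 315/128 631/256 } R={ 79/32 5/2 3 } → 1263/512
step 13: add R to get BBBRRBBBRBBBR; options L={ 0 1 2 9/4 19/8 39/16 157/64 315/128 631/256 } R={ 1263/512 79/32 5/2 3 } → 2525/1024
step 14: add B to get BBBRRBBBRBBBRB; options L={ 0 1 2 9/4 19/8 39/16 157/64 315/128 631/256 2525/1024 } R={ 1263/512 79/32 5/2 3 } → 5051/2048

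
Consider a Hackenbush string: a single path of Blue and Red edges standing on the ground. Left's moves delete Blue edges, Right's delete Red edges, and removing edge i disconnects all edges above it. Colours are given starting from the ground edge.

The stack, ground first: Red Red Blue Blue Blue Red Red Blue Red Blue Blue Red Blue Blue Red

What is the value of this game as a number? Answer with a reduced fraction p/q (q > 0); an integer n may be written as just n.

Recurse on prefixes of the 15-edge string Red Red Blue Blue Blue Red Red Blue Red Blue Blue Red Blue Blue Red:
R: Left { (no moves) }, Right { 0 } ⇒ simplest -1
RR: Left { (no moves) }, Right { -1,0 } ⇒ simplest -2
RRB: Left { -2 }, Right { -1,0 } ⇒ simplest -3/2
RRBB: Left { -2,-3/2 }, Right { -1,0 } ⇒ simplest -5/4
RRBBB: Left { -2,-3/2,-5/4 }, Right { -1,0 } ⇒ simplest -9/8
RRBBBR: Left { -2,-3/2,-5/4 }, Right { -9/8,-1,0 } ⇒ simplest -19/16
RRBBBRR: Left { -2,-3/2,-5/4 }, Right { -19/16,-9/8,-1,0 } ⇒ simplest -39/32
RRBBBRRB: Left { -2,-3/2,-5/4,-39/32 }, Right { -19/16,-9/8,-1,0 } ⇒ simplest -77/64
RRBBBRRBR: Left { -2,-3/2,-5/4,-39/32 }, Right { -77/64,-19/16,-9/8,-1,0 } ⇒ simplest -155/128
RRBBBRRBRB: Left { -2,-3/2,-5/4,-39/32,-155/128 }, Right { -77/64,-19/16,-9/8,-1,0 } ⇒ simplest -309/256
RRBBBRRBRBB: Left { -2,-3/2,-5/4,-39/32,-155/128,-309/256 }, Right { -77/64,-19/16,-9/8,-1,0 } ⇒ simplest -617/512
RRBBBRRBRBBR: Left { -2,-3/2,-5/4,-39/32,-155/128,-309/256 }, Right { -617/512,-77/64,-19/16,-9/8,-1,0 } ⇒ simplest -1235/1024
RRBBBRRBRBBRB: Left { -2,-3/2,-5/4,-39/32,-155/128,-309/256,-1235/1024 }, Right { -617/512,-77/64,-19/16,-9/8,-1,0 } ⇒ simplest -2469/2048
RRBBBRRBRBBRBB: Left { -2,-3/2,-5/4,-39/32,-155/128,-309/256,-1235/1024,-2469/2048 }, Right { -617/512,-77/64,-19/16,-9/8,-1,0 } ⇒ simplest -4937/4096
RRBBBRRBRBBRBBR: Left { -2,-3/2,-5/4,-39/32,-155/128,-309/256,-1235/1024,-2469/2048 }, Right { -4937/4096,-617/512,-77/64,-19/16,-9/8,-1,0 } ⇒ simplest -9875/8192

-9875/8192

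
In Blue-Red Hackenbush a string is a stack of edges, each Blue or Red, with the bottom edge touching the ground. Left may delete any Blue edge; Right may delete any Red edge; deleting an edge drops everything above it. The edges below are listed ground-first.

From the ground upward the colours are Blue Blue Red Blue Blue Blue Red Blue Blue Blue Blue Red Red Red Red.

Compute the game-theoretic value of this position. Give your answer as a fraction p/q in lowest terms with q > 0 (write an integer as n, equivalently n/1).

15841/8192

Build g(s[:k]) for k = 1..15, string s = Blue Blue Red Blue Blue Blue Red Blue Blue Blue Blue Red Red Red Red.
edge 1 of 15 (Blue): { 0 |  } -> 1
edge 2 of 15 (Blue): { 0; 1 |  } -> 2
edge 3 of 15 (Red): { 0; 1 | 2 } -> 3/2
edge 4 of 15 (Blue): { 0; 1; 3/2 | 2 } -> 7/4
edge 5 of 15 (Blue): { 0; 1; 3/2; 7/4 | 2 } -> 15/8
edge 6 of 15 (Blue): { 0; 1; 3/2; 7/4; 15/8 | 2 } -> 31/16
edge 7 of 15 (Red): { 0; 1; 3/2; 7/4; 15/8 | 31/16; 2 } -> 61/32
edge 8 of 15 (Blue): { 0; 1; 3/2; 7/4; 15/8; 61/32 | 31/16; 2 } -> 123/64
edge 9 of 15 (Blue): { 0; 1; 3/2; 7/4; 15/8; 61/32; 123/64 | 31/16; 2 } -> 247/128
edge 10 of 15 (Blue): { 0; 1; 3/2; 7/4; 15/8; 61/32; 123/64; 247/128 | 31/16; 2 } -> 495/256
edge 11 of 15 (Blue): { 0; 1; 3/2; 7/4; 15/8; 61/32; 123/64; 247/128; 495/256 | 31/16; 2 } -> 991/512
edge 12 of 15 (Red): { 0; 1; 3/2; 7/4; 15/8; 61/32; 123/64; 247/128; 495/256 | 991/512; 31/16; 2 } -> 1981/1024
edge 13 of 15 (Red): { 0; 1; 3/2; 7/4; 15/8; 61/32; 123/64; 247/128; 495/256 | 1981/1024; 991/512; 31/16; 2 } -> 3961/2048
edge 14 of 15 (Red): { 0; 1; 3/2; 7/4; 15/8; 61/32; 123/64; 247/128; 495/256 | 3961/2048; 1981/1024; 991/512; 31/16; 2 } -> 7921/4096
edge 15 of 15 (Red): { 0; 1; 3/2; 7/4; 15/8; 61/32; 123/64; 247/128; 495/256 | 7921/4096; 3961/2048; 1981/1024; 991/512; 31/16; 2 } -> 15841/8192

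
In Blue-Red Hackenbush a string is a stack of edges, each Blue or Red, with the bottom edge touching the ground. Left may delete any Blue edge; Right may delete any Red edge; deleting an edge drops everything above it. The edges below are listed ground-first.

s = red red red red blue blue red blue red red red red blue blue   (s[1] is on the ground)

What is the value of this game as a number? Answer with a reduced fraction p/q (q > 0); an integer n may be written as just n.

edge 1 of 14 (red): { · | 0 } -> -1
edge 2 of 14 (red): { · | -1 0 } -> -2
edge 3 of 14 (red): { · | -2 -1 0 } -> -3
edge 4 of 14 (red): { · | -3 -2 -1 0 } -> -4
edge 5 of 14 (blue): { -4 | -3 -2 -1 0 } -> -7/2
edge 6 of 14 (blue): { -4 -7/2 | -3 -2 -1 0 } -> -13/4
edge 7 of 14 (red): { -4 -7/2 | -13/4 -3 -2 -1 0 } -> -27/8
edge 8 of 14 (blue): { -4 -7/2 -27/8 | -13/4 -3 -2 -1 0 } -> -53/16
edge 9 of 14 (red): { -4 -7/2 -27/8 | -53/16 -13/4 -3 -2 -1 0 } -> -107/32
edge 10 of 14 (red): { -4 -7/2 -27/8 | -107/32 -53/16 -13/4 -3 -2 -1 0 } -> -215/64
edge 11 of 14 (red): { -4 -7/2 -27/8 | -215/64 -107/32 -53/16 -13/4 -3 -2 -1 0 } -> -431/128
edge 12 of 14 (red): { -4 -7/2 -27/8 | -431/128 -215/64 -107/32 -53/16 -13/4 -3 -2 -1 0 } -> -863/256
edge 13 of 14 (blue): { -4 -7/2 -27/8 -863/256 | -431/128 -215/64 -107/32 -53/16 -13/4 -3 -2 -1 0 } -> -1725/512
edge 14 of 14 (blue): { -4 -7/2 -27/8 -863/256 -1725/512 | -431/128 -215/64 -107/32 -53/16 -13/4 -3 -2 -1 0 } -> -3449/1024

-3449/1024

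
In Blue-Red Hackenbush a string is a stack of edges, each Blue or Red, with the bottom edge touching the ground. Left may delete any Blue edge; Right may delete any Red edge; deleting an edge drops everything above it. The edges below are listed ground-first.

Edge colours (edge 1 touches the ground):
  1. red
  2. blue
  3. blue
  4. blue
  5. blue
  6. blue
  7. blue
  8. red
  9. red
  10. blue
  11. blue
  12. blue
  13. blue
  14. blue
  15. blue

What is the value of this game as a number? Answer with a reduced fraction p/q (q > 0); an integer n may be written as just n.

-385/16384

Prefix values for red blue blue blue blue blue blue red red blue blue blue blue blue blue via {L|R} + simplicity:
r: Left {  }, Right { 0 } => simplest -1
rb: Left { -1 }, Right { 0 } => simplest -1/2
rbb: Left { -1 -1/2 }, Right { 0 } => simplest -1/4
rbbb: Left { -1 -1/2 -1/4 }, Right { 0 } => simplest -1/8
rbbbb: Left { -1 -1/2 -1/4 -1/8 }, Right { 0 } => simplest -1/16
rbbbbb: Left { -1 -1/2 -1/4 -1/8 -1/16 }, Right { 0 } => simplest -1/32
rbbbbbb: Left { -1 -1/2 -1/4 -1/8 -1/16 -1/32 }, Right { 0 } => simplest -1/64
rbbbbbbr: Left { -1 -1/2 -1/4 -1/8 -1/16 -1/32 }, Right { -1/64 0 } => simplest -3/128
rbbbbbbrr: Left { -1 -1/2 -1/4 -1/8 -1/16 -1/32 }, Right { -3/128 -1/64 0 } => simplest -7/256
rbbbbbbrrb: Left { -1 -1/2 -1/4 -1/8 -1/16 -1/32 -7/256 }, Right { -3/128 -1/64 0 } => simplest -13/512
rbbbbbbrrbb: Left { -1 -1/2 -1/4 -1/8 -1/16 -1/32 -7/256 -13/512 }, Right { -3/128 -1/64 0 } => simplest -25/1024
rbbbbbbrrbbb: Left { -1 -1/2 -1/4 -1/8 -1/16 -1/32 -7/256 -13/512 -25/1024 }, Right { -3/128 -1/64 0 } => simplest -49/2048
rbbbbbbrrbbbb: Left { -1 -1/2 -1/4 -1/8 -1/16 -1/32 -7/256 -13/512 -25/1024 -49/2048 }, Right { -3/128 -1/64 0 } => simplest -97/4096
rbbbbbbrrbbbbb: Left { -1 -1/2 -1/4 -1/8 -1/16 -1/32 -7/256 -13/512 -25/1024 -49/2048 -97/4096 }, Right { -3/128 -1/64 0 } => simplest -193/8192
rbbbbbbrrbbbbbb: Left { -1 -1/2 -1/4 -1/8 -1/16 -1/32 -7/256 -13/512 -25/1024 -49/2048 -97/4096 -193/8192 }, Right { -3/128 -1/64 0 } => simplest -385/16384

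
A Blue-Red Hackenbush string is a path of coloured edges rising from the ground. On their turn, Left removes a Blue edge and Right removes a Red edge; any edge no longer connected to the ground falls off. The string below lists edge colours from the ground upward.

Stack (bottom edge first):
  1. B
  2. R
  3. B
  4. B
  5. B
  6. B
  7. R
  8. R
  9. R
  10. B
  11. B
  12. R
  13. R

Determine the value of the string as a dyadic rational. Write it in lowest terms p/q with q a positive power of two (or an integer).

3865/4096

Recurse on prefixes of the 13-edge string B R B B B B R R R B B R R:
step 1: add B to get B; options L={ 0 } R={ (no moves) } => 1
step 2: add R to get BR; options L={ 0 } R={ 1 } => 1/2
step 3: add B to get BRB; options L={ 0,1/2 } R={ 1 } => 3/4
step 4: add B to get BRBB; options L={ 0,1/2,3/4 } R={ 1 } => 7/8
step 5: add B to get BRBBB; options L={ 0,1/2,3/4,7/8 } R={ 1 } => 15/16
step 6: add B to get BRBBBB; options L={ 0,1/2,3/4,7/8,15/16 } R={ 1 } => 31/32
step 7: add R to get BRBBBBR; options L={ 0,1/2,3/4,7/8,15/16 } R={ 31/32,1 } => 61/64
step 8: add R to get BRBBBBRR; options L={ 0,1/2,3/4,7/8,15/16 } R={ 61/64,31/32,1 } => 121/128
step 9: add R to get BRBBBBRRR; options L={ 0,1/2,3/4,7/8,15/16 } R={ 121/128,61/64,31/32,1 } => 241/256
step 10: add B to get BRBBBBRRRB; options L={ 0,1/2,3/4,7/8,15/16,241/256 } R={ 121/128,61/64,31/32,1 } => 483/512
step 11: add B to get BRBBBBRRRBB; options L={ 0,1/2,3/4,7/8,15/16,241/256,483/512 } R={ 121/128,61/64,31/32,1 } => 967/1024
step 12: add R to get BRBBBBRRRBBR; options L={ 0,1/2,3/4,7/8,15/16,241/256,483/512 } R={ 967/1024,121/128,61/64,31/32,1 } => 1933/2048
step 13: add R to get BRBBBBRRRBBRR; options L={ 0,1/2,3/4,7/8,15/16,241/256,483/512 } R={ 1933/2048,967/1024,121/128,61/64,31/32,1 } => 3865/4096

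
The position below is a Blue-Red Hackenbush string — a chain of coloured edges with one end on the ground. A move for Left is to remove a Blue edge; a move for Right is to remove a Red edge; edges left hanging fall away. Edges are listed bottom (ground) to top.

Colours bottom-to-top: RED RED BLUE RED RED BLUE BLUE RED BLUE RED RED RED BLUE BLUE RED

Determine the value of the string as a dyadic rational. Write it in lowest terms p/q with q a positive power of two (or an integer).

R: Left { · }, Right { 0 } — simplest -1
RR: Left { · }, Right { -1,0 } — simplest -2
RRB: Left { -2 }, Right { -1,0 } — simplest -3/2
RRBR: Left { -2 }, Right { -3/2,-1,0 } — simplest -7/4
RRBRR: Left { -2 }, Right { -7/4,-3/2,-1,0 } — simplest -15/8
RRBRRB: Left { -2,-15/8 }, Right { -7/4,-3/2,-1,0 } — simplest -29/16
RRBRRBB: Left { -2,-15/8,-29/16 }, Right { -7/4,-3/2,-1,0 } — simplest -57/32
RRBRRBBR: Left { -2,-15/8,-29/16 }, Right { -57/32,-7/4,-3/2,-1,0 } — simplest -115/64
RRBRRBBRB: Left { -2,-15/8,-29/16,-115/64 }, Right { -57/32,-7/4,-3/2,-1,0 } — simplest -229/128
RRBRRBBRBR: Left { -2,-15/8,-29/16,-115/64 }, Right { -229/128,-57/32,-7/4,-3/2,-1,0 } — simplest -459/256
RRBRRBBRBRR: Left { -2,-15/8,-29/16,-115/64 }, Right { -459/256,-229/128,-57/32,-7/4,-3/2,-1,0 } — simplest -919/512
RRBRRBBRBRRR: Left { -2,-15/8,-29/16,-115/64 }, Right { -919/512,-459/256,-229/128,-57/32,-7/4,-3/2,-1,0 } — simplest -1839/1024
RRBRRBBRBRRRB: Left { -2,-15/8,-29/16,-115/64,-1839/1024 }, Right { -919/512,-459/256,-229/128,-57/32,-7/4,-3/2,-1,0 } — simplest -3677/2048
RRBRRBBRBRRRBB: Left { -2,-15/8,-29/16,-115/64,-1839/1024,-3677/2048 }, Right { -919/512,-459/256,-229/128,-57/32,-7/4,-3/2,-1,0 } — simplest -7353/4096
RRBRRBBRBRRRBBR: Left { -2,-15/8,-29/16,-115/64,-1839/1024,-3677/2048 }, Right { -7353/4096,-919/512,-459/256,-229/128,-57/32,-7/4,-3/2,-1,0 } — simplest -14707/8192

-14707/8192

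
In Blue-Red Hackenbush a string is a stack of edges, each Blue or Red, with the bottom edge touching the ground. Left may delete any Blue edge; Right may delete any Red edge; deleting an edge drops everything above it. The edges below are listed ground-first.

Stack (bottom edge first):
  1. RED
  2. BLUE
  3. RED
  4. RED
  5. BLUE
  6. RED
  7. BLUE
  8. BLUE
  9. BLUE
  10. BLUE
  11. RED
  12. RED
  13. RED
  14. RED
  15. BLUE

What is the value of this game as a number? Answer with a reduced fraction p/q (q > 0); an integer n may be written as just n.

-13373/16384

val_1 [R]  L=[none]  R=[0]  => -1
val_2 [RB]  L=[-1]  R=[0]  => -1/2
val_3 [RBR]  L=[-1]  R=[-1/2 0]  => -3/4
val_4 [RBRR]  L=[-1]  R=[-3/4 -1/2 0]  => -7/8
val_5 [RBRRB]  L=[-1 -7/8]  R=[-3/4 -1/2 0]  => -13/16
val_6 [RBRRBR]  L=[-1 -7/8]  R=[-13/16 -3/4 -1/2 0]  => -27/32
val_7 [RBRRBRB]  L=[-1 -7/8 -27/32]  R=[-13/16 -3/4 -1/2 0]  => -53/64
val_8 [RBRRBRBB]  L=[-1 -7/8 -27/32 -53/64]  R=[-13/16 -3/4 -1/2 0]  => -105/128
val_9 [RBRRBRBBB]  L=[-1 -7/8 -27/32 -53/64 -105/128]  R=[-13/16 -3/4 -1/2 0]  => -209/256
val_10 [RBRRBRBBBB]  L=[-1 -7/8 -27/32 -53/64 -105/128 -209/256]  R=[-13/16 -3/4 -1/2 0]  => -417/512
val_11 [RBRRBRBBBBR]  L=[-1 -7/8 -27/32 -53/64 -105/128 -209/256]  R=[-417/512 -13/16 -3/4 -1/2 0]  => -835/1024
val_12 [RBRRBRBBBBRR]  L=[-1 -7/8 -27/32 -53/64 -105/128 -209/256]  R=[-835/1024 -417/512 -13/16 -3/4 -1/2 0]  => -1671/2048
val_13 [RBRRBRBBBBRRR]  L=[-1 -7/8 -27/32 -53/64 -105/128 -209/256]  R=[-1671/2048 -835/1024 -417/512 -13/16 -3/4 -1/2 0]  => -3343/4096
val_14 [RBRRBRBBBBRRRR]  L=[-1 -7/8 -27/32 -53/64 -105/128 -209/256]  R=[-3343/4096 -1671/2048 -835/1024 -417/512 -13/16 -3/4 -1/2 0]  => -6687/8192
val_15 [RBRRBRBBBBRRRRB]  L=[-1 -7/8 -27/32 -53/64 -105/128 -209/256 -6687/8192]  R=[-3343/4096 -1671/2048 -835/1024 -417/512 -13/16 -3/4 -1/2 0]  => -13373/16384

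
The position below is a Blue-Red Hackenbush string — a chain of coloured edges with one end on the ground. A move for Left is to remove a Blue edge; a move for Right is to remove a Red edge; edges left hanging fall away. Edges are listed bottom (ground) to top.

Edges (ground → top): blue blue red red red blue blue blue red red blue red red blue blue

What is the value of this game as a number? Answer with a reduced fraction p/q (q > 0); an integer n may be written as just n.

10023/8192

step 1: add blue to get b; options L={ 0 } R={  } so 1
step 2: add blue to get bb; options L={ 0, 1 } R={  } so 2
step 3: add red to get bbr; options L={ 0, 1 } R={ 2 } so 3/2
step 4: add red to get bbrr; options L={ 0, 1 } R={ 3/2, 2 } so 5/4
step 5: add red to get bbrrr; options L={ 0, 1 } R={ 5/4, 3/2, 2 } so 9/8
step 6: add blue to get bbrrrb; options L={ 0, 1, 9/8 } R={ 5/4, 3/2, 2 } so 19/16
step 7: add blue to get bbrrrbb; options L={ 0, 1, 9/8, 19/16 } R={ 5/4, 3/2, 2 } so 39/32
step 8: add blue to get bbrrrbbb; options L={ 0, 1, 9/8, 19/16, 39/32 } R={ 5/4, 3/2, 2 } so 79/64
step 9: add red to get bbrrrbbbr; options L={ 0, 1, 9/8, 19/16, 39/32 } R={ 79/64, 5/4, 3/2, 2 } so 157/128
step 10: add red to get bbrrrbbbrr; options L={ 0, 1, 9/8, 19/16, 39/32 } R={ 157/128, 79/64, 5/4, 3/2, 2 } so 313/256
step 11: add blue to get bbrrrbbbrrb; options L={ 0, 1, 9/8, 19/16, 39/32, 313/256 } R={ 157/128, 79/64, 5/4, 3/2, 2 } so 627/512
step 12: add red to get bbrrrbbbrrbr; options L={ 0, 1, 9/8, 19/16, 39/32, 313/256 } R={ 627/512, 157/128, 79/64, 5/4, 3/2, 2 } so 1253/1024
step 13: add red to get bbrrrbbbrrbrr; options L={ 0, 1, 9/8, 19/16, 39/32, 313/256 } R={ 1253/1024, 627/512, 157/128, 79/64, 5/4, 3/2, 2 } so 2505/2048
step 14: add blue to get bbrrrbbbrrbrrb; options L={ 0, 1, 9/8, 19/16, 39/32, 313/256, 2505/2048 } R={ 1253/1024, 627/512, 157/128, 79/64, 5/4, 3/2, 2 } so 5011/4096
step 15: add blue to get bbrrrbbbrrbrrbb; options L={ 0, 1, 9/8, 19/16, 39/32, 313/256, 2505/2048, 5011/4096 } R={ 1253/1024, 627/512, 157/128, 79/64, 5/4, 3/2, 2 } so 10023/8192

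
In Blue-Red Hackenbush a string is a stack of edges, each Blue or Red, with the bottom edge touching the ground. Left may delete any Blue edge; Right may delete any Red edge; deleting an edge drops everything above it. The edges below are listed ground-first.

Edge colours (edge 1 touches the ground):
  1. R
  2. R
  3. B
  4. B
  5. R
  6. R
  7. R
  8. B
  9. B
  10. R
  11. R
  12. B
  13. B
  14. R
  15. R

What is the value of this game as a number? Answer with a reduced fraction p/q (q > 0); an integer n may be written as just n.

-11879/8192

Prefix values for R R B B R R R B B R R B B R R via {L|R} + simplicity:
R: Left { ∅ }, Right { 0 } → simplest -1
RR: Left { ∅ }, Right { -1 0 } → simplest -2
RRB: Left { -2 }, Right { -1 0 } → simplest -3/2
RRBB: Left { -2 -3/2 }, Right { -1 0 } → simplest -5/4
RRBBR: Left { -2 -3/2 }, Right { -5/4 -1 0 } → simplest -11/8
RRBBRR: Left { -2 -3/2 }, Right { -11/8 -5/4 -1 0 } → simplest -23/16
RRBBRRR: Left { -2 -3/2 }, Right { -23/16 -11/8 -5/4 -1 0 } → simplest -47/32
RRBBRRRB: Left { -2 -3/2 -47/32 }, Right { -23/16 -11/8 -5/4 -1 0 } → simplest -93/64
RRBBRRRBB: Left { -2 -3/2 -47/32 -93/64 }, Right { -23/16 -11/8 -5/4 -1 0 } → simplest -185/128
RRBBRRRBBR: Left { -2 -3/2 -47/32 -93/64 }, Right { -185/128 -23/16 -11/8 -5/4 -1 0 } → simplest -371/256
RRBBRRRBBRR: Left { -2 -3/2 -47/32 -93/64 }, Right { -371/256 -185/128 -23/16 -11/8 -5/4 -1 0 } → simplest -743/512
RRBBRRRBBRRB: Left { -2 -3/2 -47/32 -93/64 -743/512 }, Right { -371/256 -185/128 -23/16 -11/8 -5/4 -1 0 } → simplest -1485/1024
RRBBRRRBBRRBB: Left { -2 -3/2 -47/32 -93/64 -743/512 -1485/1024 }, Right { -371/256 -185/128 -23/16 -11/8 -5/4 -1 0 } → simplest -2969/2048
RRBBRRRBBRRBBR: Left { -2 -3/2 -47/32 -93/64 -743/512 -1485/1024 }, Right { -2969/2048 -371/256 -185/128 -23/16 -11/8 -5/4 -1 0 } → simplest -5939/4096
RRBBRRRBBRRBBRR: Left { -2 -3/2 -47/32 -93/64 -743/512 -1485/1024 }, Right { -5939/4096 -2969/2048 -371/256 -185/128 -23/16 -11/8 -5/4 -1 0 } → simplest -11879/8192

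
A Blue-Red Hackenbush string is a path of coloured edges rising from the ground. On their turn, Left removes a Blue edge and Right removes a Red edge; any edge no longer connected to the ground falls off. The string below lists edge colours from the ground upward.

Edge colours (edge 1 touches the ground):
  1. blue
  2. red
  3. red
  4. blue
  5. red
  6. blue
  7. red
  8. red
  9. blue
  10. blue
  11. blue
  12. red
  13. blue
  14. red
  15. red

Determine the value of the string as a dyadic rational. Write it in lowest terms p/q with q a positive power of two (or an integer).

val_1 [b]  L=[0]  R=[none]  → 1
val_2 [br]  L=[0]  R=[1]  → 1/2
val_3 [brr]  L=[0]  R=[1/2; 1]  → 1/4
val_4 [brrb]  L=[0; 1/4]  R=[1/2; 1]  → 3/8
val_5 [brrbr]  L=[0; 1/4]  R=[3/8; 1/2; 1]  → 5/16
val_6 [brrbrb]  L=[0; 1/4; 5/16]  R=[3/8; 1/2; 1]  → 11/32
val_7 [brrbrbr]  L=[0; 1/4; 5/16]  R=[11/32; 3/8; 1/2; 1]  → 21/64
val_8 [brrbrbrr]  L=[0; 1/4; 5/16]  R=[21/64; 11/32; 3/8; 1/2; 1]  → 41/128
val_9 [brrbrbrrb]  L=[0; 1/4; 5/16; 41/128]  R=[21/64; 11/32; 3/8; 1/2; 1]  → 83/256
val_10 [brrbrbrrbb]  L=[0; 1/4; 5/16; 41/128; 83/256]  R=[21/64; 11/32; 3/8; 1/2; 1]  → 167/512
val_11 [brrbrbrrbbb]  L=[0; 1/4; 5/16; 41/128; 83/256; 167/512]  R=[21/64; 11/32; 3/8; 1/2; 1]  → 335/1024
val_12 [brrbrbrrbbbr]  L=[0; 1/4; 5/16; 41/128; 83/256; 167/512]  R=[335/1024; 21/64; 11/32; 3/8; 1/2; 1]  → 669/2048
val_13 [brrbrbrrbbbrb]  L=[0; 1/4; 5/16; 41/128; 83/256; 167/512; 669/2048]  R=[335/1024; 21/64; 11/32; 3/8; 1/2; 1]  → 1339/4096
val_14 [brrbrbrrbbbrbr]  L=[0; 1/4; 5/16; 41/128; 83/256; 167/512; 669/2048]  R=[1339/4096; 335/1024; 21/64; 11/32; 3/8; 1/2; 1]  → 2677/8192
val_15 [brrbrbrrbbbrbrr]  L=[0; 1/4; 5/16; 41/128; 83/256; 167/512; 669/2048]  R=[2677/8192; 1339/4096; 335/1024; 21/64; 11/32; 3/8; 1/2; 1]  → 5353/16384

5353/16384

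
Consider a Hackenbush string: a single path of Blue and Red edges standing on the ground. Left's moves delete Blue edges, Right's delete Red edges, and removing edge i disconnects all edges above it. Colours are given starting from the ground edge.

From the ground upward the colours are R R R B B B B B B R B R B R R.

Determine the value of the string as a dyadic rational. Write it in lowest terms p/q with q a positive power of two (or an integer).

-8279/4096

v(R) = {  | 0 } ⇒ -1
v(RR) = {  | -1 0 } ⇒ -2
v(RRR) = {  | -2 -1 0 } ⇒ -3
v(RRRB) = { -3 | -2 -1 0 } ⇒ -5/2
v(RRRBB) = { -3 -5/2 | -2 -1 0 } ⇒ -9/4
v(RRRBBB) = { -3 -5/2 -9/4 | -2 -1 0 } ⇒ -17/8
v(RRRBBBB) = { -3 -5/2 -9/4 -17/8 | -2 -1 0 } ⇒ -33/16
v(RRRBBBBB) = { -3 -5/2 -9/4 -17/8 -33/16 | -2 -1 0 } ⇒ -65/32
v(RRRBBBBBB) = { -3 -5/2 -9/4 -17/8 -33/16 -65/32 | -2 -1 0 } ⇒ -129/64
v(RRRBBBBBBR) = { -3 -5/2 -9/4 -17/8 -33/16 -65/32 | -129/64 -2 -1 0 } ⇒ -259/128
v(RRRBBBBBBRB) = { -3 -5/2 -9/4 -17/8 -33/16 -65/32 -259/128 | -129/64 -2 -1 0 } ⇒ -517/256
v(RRRBBBBBBRBR) = { -3 -5/2 -9/4 -17/8 -33/16 -65/32 -259/128 | -517/256 -129/64 -2 -1 0 } ⇒ -1035/512
v(RRRBBBBBBRBRB) = { -3 -5/2 -9/4 -17/8 -33/16 -65/32 -259/128 -1035/512 | -517/256 -129/64 -2 -1 0 } ⇒ -2069/1024
v(RRRBBBBBBRBRBR) = { -3 -5/2 -9/4 -17/8 -33/16 -65/32 -259/128 -1035/512 | -2069/1024 -517/256 -129/64 -2 -1 0 } ⇒ -4139/2048
v(RRRBBBBBBRBRBRR) = { -3 -5/2 -9/4 -17/8 -33/16 -65/32 -259/128 -1035/512 | -4139/2048 -2069/1024 -517/256 -129/64 -2 -1 0 } ⇒ -8279/4096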